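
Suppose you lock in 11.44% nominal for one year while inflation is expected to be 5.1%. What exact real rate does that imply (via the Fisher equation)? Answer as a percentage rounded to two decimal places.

6.03%

By the Fisher equation, 1 + r = (1 + i)/(1 + π).
1 + r = 1.11440 / 1.05100 = 1.060324
r = 1.060324 − 1 = 6.0324%, i.e. 6.03%.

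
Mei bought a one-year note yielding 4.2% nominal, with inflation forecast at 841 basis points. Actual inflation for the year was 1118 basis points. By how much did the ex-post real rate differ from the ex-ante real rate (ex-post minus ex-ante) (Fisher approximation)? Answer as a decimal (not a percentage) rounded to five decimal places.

-0.02770

Ex-ante: 4.2% − 8.41% = -4.210%
Ex-post: 4.2% − 11.18% = -6.980%
Difference (ex-post − ex-ante) = -2.7700% → -0.02770.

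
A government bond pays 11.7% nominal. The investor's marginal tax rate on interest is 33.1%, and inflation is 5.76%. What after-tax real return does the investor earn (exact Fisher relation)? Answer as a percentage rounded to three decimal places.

1.955%

After-tax nominal return = 11.7% × (1 − 0.331) = 7.8273%.
1 + r = 1.078273 / 1.05760 = 1.019547
After-tax real rate = 1.019547 − 1 → 1.955%.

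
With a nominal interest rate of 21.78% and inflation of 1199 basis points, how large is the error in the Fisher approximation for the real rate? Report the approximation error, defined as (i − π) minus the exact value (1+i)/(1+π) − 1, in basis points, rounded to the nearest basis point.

105 basis points

Approximate: r ≈ 21.780% − 11.990% = 9.7900%
Exact: (1 + 0.2178)/(1 + 0.1199) − 1 = 8.7419%
Error = 9.7900% − 8.7419% = 1.0481% → 105 basis points.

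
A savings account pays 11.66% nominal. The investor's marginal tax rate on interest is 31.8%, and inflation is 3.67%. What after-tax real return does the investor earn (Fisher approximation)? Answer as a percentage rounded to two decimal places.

After-tax nominal return = 11.66% × (1 − 0.318) = 7.95212%.
r ≈ 7.95212% − 3.67% → 4.28%.

4.28%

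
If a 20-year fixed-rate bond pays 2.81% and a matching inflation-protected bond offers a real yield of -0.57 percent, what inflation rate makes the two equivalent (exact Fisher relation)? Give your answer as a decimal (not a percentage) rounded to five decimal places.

0.03399

(1 + π) = (1 + i)/(1 + r) = 1.02810 / 0.99430 = 1.033994
Break-even inflation = 1.033994 − 1 → 0.03399.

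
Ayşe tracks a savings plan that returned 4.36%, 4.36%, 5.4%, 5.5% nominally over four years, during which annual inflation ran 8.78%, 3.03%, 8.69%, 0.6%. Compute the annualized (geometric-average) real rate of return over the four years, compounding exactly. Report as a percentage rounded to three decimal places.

-0.295%

Nominal growth factor = 1.0436 × 1.0436 × 1.0540 × 1.0550 = 1.21104759
Price-level growth factor = 1.0878 × 1.0303 × 1.0869 × 1.0060 = 1.22546334
Real growth factor = 1.21104759 / 1.22546334 = 0.98823649
Annualized real rate = 0.98823649^(1/4) − 1 = -0.2954% → -0.295%.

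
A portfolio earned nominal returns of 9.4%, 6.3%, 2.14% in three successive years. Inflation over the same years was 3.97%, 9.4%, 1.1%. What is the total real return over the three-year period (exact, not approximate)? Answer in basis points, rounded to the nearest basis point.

329 basis points

Nominal growth factor = 1.0940 × 1.0630 × 1.0214 = 1.187809
Price-level growth factor = 1.0397 × 1.0940 × 1.0110 = 1.149944
Real growth factor = 1.187809 / 1.149944 = 1.032928
Total real return = 1.032928 − 1 → 329 basis points.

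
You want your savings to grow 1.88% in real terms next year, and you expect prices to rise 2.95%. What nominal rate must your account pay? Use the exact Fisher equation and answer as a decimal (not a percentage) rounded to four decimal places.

0.0489

(1 + i) = (1 + r)(1 + π) = 1.01880 × 1.02950 = 1.0488546
i = 1.0488546 − 1, so the required nominal rate is 0.0489.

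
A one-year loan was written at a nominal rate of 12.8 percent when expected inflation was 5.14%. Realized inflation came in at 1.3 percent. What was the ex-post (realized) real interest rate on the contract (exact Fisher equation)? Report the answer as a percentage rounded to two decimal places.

11.35%

Ex-post: (1 + 0.1280)/(1 + 0.0130) − 1 = 11.3524%
So the realized real rate is 11.35%.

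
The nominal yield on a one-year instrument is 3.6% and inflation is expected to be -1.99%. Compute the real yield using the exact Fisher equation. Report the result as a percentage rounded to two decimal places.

By the Fisher equation, 1 + r = (1 + i)/(1 + π).
1 + r = 1.03600 / 0.98010 = 1.057035
r = 1.057035 − 1 = 5.7035%, i.e. 5.70%.

5.70%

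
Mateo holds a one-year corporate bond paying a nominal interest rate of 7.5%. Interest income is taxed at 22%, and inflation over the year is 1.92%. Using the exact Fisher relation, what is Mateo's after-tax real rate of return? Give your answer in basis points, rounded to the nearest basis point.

After-tax nominal return = 7.5% × (1 − 0.22) = 5.8500%.
1 + r = 1.05850 / 1.01920 = 1.038560
After-tax real rate = 1.038560 − 1 → 386 basis points.

386 basis points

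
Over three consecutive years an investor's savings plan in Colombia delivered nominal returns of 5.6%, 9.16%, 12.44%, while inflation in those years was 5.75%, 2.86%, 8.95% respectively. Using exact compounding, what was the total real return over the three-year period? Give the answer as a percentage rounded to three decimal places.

Compound the nominal returns: 1.0560 × 1.0916 × 1.1244 = 1.296129.
Compound inflation: 1.0575 × 1.0286 × 1.0895 = 1.185098.
Deflate: 1.296129 / 1.185098 = 1.093690.
Total real return = 1.093690 − 1 → 9.369%.

9.369%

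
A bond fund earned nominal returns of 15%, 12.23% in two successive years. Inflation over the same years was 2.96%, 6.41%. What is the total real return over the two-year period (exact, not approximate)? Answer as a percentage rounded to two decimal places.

Compound the nominal returns: 1.1500 × 1.1223 = 1.290645.
Compound inflation: 1.0296 × 1.0641 = 1.095597.
Deflate: 1.290645 / 1.095597 = 1.178029.
Total real return = 1.178029 − 1 → 17.80%.

17.80%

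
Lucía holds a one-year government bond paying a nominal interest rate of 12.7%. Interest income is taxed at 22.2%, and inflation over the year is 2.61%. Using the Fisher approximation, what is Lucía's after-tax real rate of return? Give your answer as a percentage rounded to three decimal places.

7.271%

After-tax nominal return = 12.7% × (1 − 0.222) = 9.8806%.
r ≈ 9.8806% − 2.61% → 7.271%.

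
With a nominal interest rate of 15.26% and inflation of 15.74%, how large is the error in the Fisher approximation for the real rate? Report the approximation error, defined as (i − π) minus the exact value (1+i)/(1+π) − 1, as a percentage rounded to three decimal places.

-0.065%

Approximate: r ≈ 15.260% − 15.740% = -0.4800%
Exact: (1 + 0.1526)/(1 + 0.1574) − 1 = -0.4147%
Error = -0.4800% − (-0.4147%) = -0.0653% → -0.065%.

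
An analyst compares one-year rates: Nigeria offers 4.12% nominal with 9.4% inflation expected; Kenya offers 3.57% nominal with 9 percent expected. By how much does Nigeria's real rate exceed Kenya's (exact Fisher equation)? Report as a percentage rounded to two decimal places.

0.16%

Nigeria: (1 + 0.0412)/(1 + 0.0940) − 1 = -4.8263%
Kenya: (1 + 0.0357)/(1 + 0.0900) − 1 = -4.9817%
Differential = -4.8263% − (-4.9817%) = 0.1553% → 0.16%.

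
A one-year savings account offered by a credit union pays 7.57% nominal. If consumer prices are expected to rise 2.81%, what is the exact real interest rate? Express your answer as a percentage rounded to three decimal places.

By the Fisher equation, 1 + r = (1 + i)/(1 + π).
1 + r = 1.07570 / 1.02810 = 1.046299
r = 1.046299 − 1 = 4.6299%, i.e. 4.630%.

4.630%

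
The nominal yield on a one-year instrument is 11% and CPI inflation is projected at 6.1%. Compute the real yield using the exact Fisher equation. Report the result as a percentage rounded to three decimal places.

1 + r = 1.11000 / 1.06100 = 1.046183
r = 1.046183 − 1 = 4.6183%, i.e. 4.618%.

4.618%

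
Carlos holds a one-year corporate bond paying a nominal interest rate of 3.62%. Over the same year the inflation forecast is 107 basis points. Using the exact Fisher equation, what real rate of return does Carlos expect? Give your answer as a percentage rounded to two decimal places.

2.52%

By the Fisher equation, 1 + r = (1 + i)/(1 + π).
1 + r = 1.03620 / 1.01070 = 1.025230
r = 1.025230 − 1 = 2.5230%, i.e. 2.52%.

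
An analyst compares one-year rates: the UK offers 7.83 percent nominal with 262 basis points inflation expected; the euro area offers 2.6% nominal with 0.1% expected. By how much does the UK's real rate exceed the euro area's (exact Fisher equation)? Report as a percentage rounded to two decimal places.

2.58%

The UK: (1 + 0.0783)/(1 + 0.0262) − 1 = 5.0770%
The euro area: (1 + 0.0260)/(1 + 0.0010) − 1 = 2.4975%
Differential = 5.0770% − 2.4975% = 2.5795% → 2.58%.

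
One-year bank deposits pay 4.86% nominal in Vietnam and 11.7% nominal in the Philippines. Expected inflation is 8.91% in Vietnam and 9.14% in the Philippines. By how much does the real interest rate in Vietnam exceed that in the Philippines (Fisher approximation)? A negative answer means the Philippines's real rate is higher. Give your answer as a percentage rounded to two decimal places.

Vietnam: 4.86% − 8.91% = -4.050%
The Philippines: 11.7% − 9.14% = 2.560%
Differential = -6.610% → -6.61%.

-6.61%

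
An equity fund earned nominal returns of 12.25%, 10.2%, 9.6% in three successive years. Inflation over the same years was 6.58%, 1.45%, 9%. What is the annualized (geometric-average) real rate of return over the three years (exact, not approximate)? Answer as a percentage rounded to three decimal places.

Compound the nominal returns: 1.1225 × 1.1020 × 1.0960 = 1.35574652.
Compound inflation: 1.0658 × 1.0145 × 1.0900 = 1.17856697.
Deflate: 1.35574652 / 1.17856697 = 1.15033473.
Annualized real rate = 1.15033473^(1/3) − 1 = 4.7791% → 4.779%.

4.779%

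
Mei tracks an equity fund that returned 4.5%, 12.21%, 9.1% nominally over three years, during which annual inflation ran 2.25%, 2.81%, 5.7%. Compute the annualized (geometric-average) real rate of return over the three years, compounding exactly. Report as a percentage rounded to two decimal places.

Compound the nominal returns: 1.0450 × 1.1221 × 1.0910 = 1.27930060.
Compound inflation: 1.0225 × 1.0281 × 1.0570 = 1.11115249.
Deflate: 1.27930060 / 1.11115249 = 1.15132766.
Annualized real rate = 1.15132766^(1/3) − 1 = 4.8093% → 4.81%.

4.81%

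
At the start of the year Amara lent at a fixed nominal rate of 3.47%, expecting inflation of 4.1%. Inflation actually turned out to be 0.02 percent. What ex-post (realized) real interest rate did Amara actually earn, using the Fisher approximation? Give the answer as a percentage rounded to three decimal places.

3.450%

Ex-post: 3.47% − 0.02% = 3.450%
So the realized real rate is 3.450%.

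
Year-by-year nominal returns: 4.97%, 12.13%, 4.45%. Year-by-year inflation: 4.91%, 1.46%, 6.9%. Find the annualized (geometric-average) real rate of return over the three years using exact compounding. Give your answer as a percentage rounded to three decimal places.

2.613%

Nominal growth factor = 1.0497 × 1.1213 × 1.0445 = 1.22940638
Price-level growth factor = 1.0491 × 1.0146 × 1.0690 = 1.13786162
Real growth factor = 1.22940638 / 1.13786162 = 1.08045333
Annualized real rate = 1.08045333^(1/3) − 1 = 2.6129% → 2.613%.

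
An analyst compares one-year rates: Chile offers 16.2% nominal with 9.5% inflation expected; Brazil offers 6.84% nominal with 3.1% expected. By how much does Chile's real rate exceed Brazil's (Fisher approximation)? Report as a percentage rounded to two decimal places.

Chile: 16.2% − 9.5% = 6.700%
Brazil: 6.84% − 3.1% = 3.740%
Differential = 2.960% → 2.96%.

2.96%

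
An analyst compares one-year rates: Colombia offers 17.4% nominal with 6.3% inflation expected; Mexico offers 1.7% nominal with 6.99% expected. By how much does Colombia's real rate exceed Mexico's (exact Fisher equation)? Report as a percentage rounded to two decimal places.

Colombia: (1 + 0.1740)/(1 + 0.0630) − 1 = 10.4421%
Mexico: (1 + 0.0170)/(1 + 0.0699) − 1 = -4.9444%
Differential = 10.4421% − (-4.9444%) = 15.3865% → 15.39%.

15.39%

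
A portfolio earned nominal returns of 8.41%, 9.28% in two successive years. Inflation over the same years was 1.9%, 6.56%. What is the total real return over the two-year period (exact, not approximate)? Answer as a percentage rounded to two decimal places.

9.10%

Nominal growth factor = 1.0841 × 1.0928 = 1.184704
Price-level growth factor = 1.0190 × 1.0656 = 1.085846
Real growth factor = 1.184704 / 1.085846 = 1.091042
Total real return = 1.091042 − 1 → 9.10%.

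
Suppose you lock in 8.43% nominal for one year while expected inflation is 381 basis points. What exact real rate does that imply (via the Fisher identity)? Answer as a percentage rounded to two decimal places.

By the Fisher identity, 1 + r = (1 + i)/(1 + π).
1 + r = 1.08430 / 1.03810 = 1.044504
r = 1.044504 − 1 = 4.4504%, i.e. 4.45%.

4.45%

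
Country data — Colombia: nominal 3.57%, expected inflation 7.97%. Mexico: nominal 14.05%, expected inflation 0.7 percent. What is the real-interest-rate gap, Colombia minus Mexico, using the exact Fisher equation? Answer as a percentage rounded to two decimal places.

-17.33%

Colombia: (1 + 0.0357)/(1 + 0.0797) − 1 = -4.0752%
Mexico: (1 + 0.1405)/(1 + 0.0070) − 1 = 13.2572%
Differential = -4.0752% − 13.2572% = -17.3324% → -17.33%.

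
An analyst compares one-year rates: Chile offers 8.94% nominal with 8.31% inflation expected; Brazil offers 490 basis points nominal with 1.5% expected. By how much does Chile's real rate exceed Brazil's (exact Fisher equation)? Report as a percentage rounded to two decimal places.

-2.77%

Chile: (1 + 0.0894)/(1 + 0.0831) − 1 = 0.5817%
Brazil: (1 + 0.0490)/(1 + 0.0150) − 1 = 3.3498%
Differential = 0.5817% − 3.3498% = -2.7681% → -2.77%.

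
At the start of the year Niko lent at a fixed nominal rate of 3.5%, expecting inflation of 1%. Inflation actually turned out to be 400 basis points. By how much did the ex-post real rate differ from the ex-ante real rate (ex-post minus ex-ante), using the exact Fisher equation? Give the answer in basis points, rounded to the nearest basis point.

-296 basis points

Ex-ante: (1 + 0.0350)/(1 + 0.0100) − 1 = 2.4752%
Ex-post: (1 + 0.0350)/(1 + 0.0400) − 1 = -0.4808%
Difference (ex-post − ex-ante) = -2.9560% → -296 basis points.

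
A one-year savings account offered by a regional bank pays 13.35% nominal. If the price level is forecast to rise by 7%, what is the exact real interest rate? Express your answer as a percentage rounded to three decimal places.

By the Fisher identity, 1 + r = (1 + i)/(1 + π).
1 + r = 1.13350 / 1.07000 = 1.059346
r = 1.059346 − 1 = 5.9346%, i.e. 5.935%.

5.935%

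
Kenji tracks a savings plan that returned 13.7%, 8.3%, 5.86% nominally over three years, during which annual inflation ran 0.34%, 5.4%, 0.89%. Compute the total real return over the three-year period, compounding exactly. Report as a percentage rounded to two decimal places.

22.17%

Compound the nominal returns: 1.1370 × 1.0830 × 1.0586 = 1.303529.
Compound inflation: 1.0034 × 1.0540 × 1.0089 = 1.066996.
Deflate: 1.303529 / 1.066996 = 1.221681.
Total real return = 1.221681 − 1 → 22.17%.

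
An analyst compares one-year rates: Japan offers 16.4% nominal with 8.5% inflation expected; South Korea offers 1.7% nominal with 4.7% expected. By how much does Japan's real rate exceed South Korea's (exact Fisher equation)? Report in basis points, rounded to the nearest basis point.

1015 basis points

Japan: (1 + 0.1640)/(1 + 0.0850) − 1 = 7.2811%
South Korea: (1 + 0.0170)/(1 + 0.0470) − 1 = -2.8653%
Differential = 7.2811% − (-2.8653%) = 10.1464% → 1015 basis points.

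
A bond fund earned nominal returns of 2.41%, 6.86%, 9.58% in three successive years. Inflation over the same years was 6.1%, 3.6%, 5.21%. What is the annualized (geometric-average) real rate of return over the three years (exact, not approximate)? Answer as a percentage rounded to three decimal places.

Nominal growth factor = 1.0241 × 1.0686 × 1.0958 = 1.19919230
Price-level growth factor = 1.0610 × 1.0360 × 1.0521 = 1.15646411
Real growth factor = 1.19919230 / 1.15646411 = 1.03694727
Annualized real rate = 1.03694727^(1/3) − 1 = 1.2167% → 1.217%.

1.217%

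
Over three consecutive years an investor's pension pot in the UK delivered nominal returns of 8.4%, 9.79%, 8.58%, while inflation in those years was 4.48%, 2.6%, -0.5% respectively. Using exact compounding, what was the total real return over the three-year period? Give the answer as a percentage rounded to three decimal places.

21.154%

Compound the nominal returns: 1.0840 × 1.0979 × 1.0858 = 1.292236.
Compound inflation: 1.0448 × 1.0260 × 0.9950 = 1.066605.
Deflate: 1.292236 / 1.066605 = 1.211542.
Total real return = 1.211542 − 1 → 21.154%.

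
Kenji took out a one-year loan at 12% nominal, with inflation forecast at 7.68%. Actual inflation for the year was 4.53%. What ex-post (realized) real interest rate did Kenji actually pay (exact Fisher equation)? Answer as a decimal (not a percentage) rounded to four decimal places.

0.0715

Ex-post: (1 + 0.1200)/(1 + 0.0453) − 1 = 7.1463%
So the realized real rate is 0.0715.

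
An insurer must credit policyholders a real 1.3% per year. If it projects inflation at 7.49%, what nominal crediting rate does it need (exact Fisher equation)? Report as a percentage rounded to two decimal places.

(1 + i) = (1 + r)(1 + π) = 1.01300 × 1.07490 = 1.0888737
i = 1.0888737 − 1, so the required nominal rate is 8.89%.

8.89%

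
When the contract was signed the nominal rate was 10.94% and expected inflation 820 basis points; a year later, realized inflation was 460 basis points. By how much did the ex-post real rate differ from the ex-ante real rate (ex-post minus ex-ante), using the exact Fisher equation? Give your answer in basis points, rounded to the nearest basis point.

353 basis points

Ex-ante: (1 + 0.1094)/(1 + 0.0820) − 1 = 2.5323%
Ex-post: (1 + 0.1094)/(1 + 0.0460) − 1 = 6.0612%
Difference (ex-post − ex-ante) = 3.5288% → 353 basis points.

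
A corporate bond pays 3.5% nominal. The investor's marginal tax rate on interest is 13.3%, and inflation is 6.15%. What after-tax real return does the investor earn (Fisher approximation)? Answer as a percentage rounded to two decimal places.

-3.12%

After-tax nominal return = 3.5% × (1 − 0.133) = 3.0345%.
r ≈ 3.0345% − 6.15% → -3.12%.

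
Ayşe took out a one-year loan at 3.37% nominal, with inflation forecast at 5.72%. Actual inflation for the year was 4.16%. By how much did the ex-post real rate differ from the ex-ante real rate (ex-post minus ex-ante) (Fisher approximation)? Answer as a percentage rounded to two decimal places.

1.56%

Ex-ante: 3.37% − 5.72% = -2.350%
Ex-post: 3.37% − 4.16% = -0.790%
Difference (ex-post − ex-ante) = 1.5600% → 1.56%.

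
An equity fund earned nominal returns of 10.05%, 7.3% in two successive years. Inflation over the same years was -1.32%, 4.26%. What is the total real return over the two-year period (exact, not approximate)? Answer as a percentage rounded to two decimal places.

14.77%

Nominal growth factor = 1.1005 × 1.0730 = 1.180837
Price-level growth factor = 0.9868 × 1.0426 = 1.028838
Real growth factor = 1.180837 / 1.028838 = 1.147738
Total real return = 1.147738 − 1 → 14.77%.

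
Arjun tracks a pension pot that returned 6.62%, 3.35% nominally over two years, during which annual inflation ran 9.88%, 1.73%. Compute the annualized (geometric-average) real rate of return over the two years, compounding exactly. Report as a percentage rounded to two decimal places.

-0.71%

Compound the nominal returns: 1.0662 × 1.0335 = 1.10191770.
Compound inflation: 1.0988 × 1.0173 = 1.11780924.
Deflate: 1.10191770 / 1.11780924 = 0.98578332.
Annualized real rate = 0.98578332^(1/2) − 1 = -0.7134% → -0.71%.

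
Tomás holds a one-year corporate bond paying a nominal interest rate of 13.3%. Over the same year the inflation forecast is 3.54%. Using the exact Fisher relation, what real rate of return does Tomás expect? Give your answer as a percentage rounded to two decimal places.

9.43%

By the Fisher relation, 1 + r = (1 + i)/(1 + π).
1 + r = 1.13300 / 1.03540 = 1.094263
r = 1.094263 − 1 = 9.4263%, i.e. 9.43%.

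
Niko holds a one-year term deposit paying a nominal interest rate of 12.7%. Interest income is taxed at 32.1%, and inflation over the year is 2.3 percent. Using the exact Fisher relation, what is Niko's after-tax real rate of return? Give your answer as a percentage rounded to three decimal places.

After-tax nominal return = 12.7% × (1 − 0.321) = 8.6233%.
1 + r = 1.086233 / 1.02300 = 1.061811
After-tax real rate = 1.061811 − 1 → 6.181%.

6.181%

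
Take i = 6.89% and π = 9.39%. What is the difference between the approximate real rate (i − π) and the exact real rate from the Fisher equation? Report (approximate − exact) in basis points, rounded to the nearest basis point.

Approximate: r ≈ 6.890% − 9.390% = -2.5000%
Exact: (1 + 0.0689)/(1 + 0.0939) − 1 = -2.2854%
Error = -2.5000% − (-2.2854%) = -0.2146% → -21 basis points.

-21 basis points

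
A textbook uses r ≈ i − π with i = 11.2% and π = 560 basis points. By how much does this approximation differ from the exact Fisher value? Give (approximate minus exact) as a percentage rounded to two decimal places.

Approximate: r ≈ 11.200% − 5.600% = 5.6000%
Exact: (1 + 0.1120)/(1 + 0.0560) − 1 = 5.3030%
Error = 5.6000% − 5.3030% = 0.2970% → 0.30%.

0.30%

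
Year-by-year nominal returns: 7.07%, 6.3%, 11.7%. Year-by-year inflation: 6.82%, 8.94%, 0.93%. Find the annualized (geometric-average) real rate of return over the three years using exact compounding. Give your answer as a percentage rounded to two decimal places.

2.67%

Nominal growth factor = 1.0707 × 1.0630 × 1.1170 = 1.271318130
Price-level growth factor = 1.0682 × 1.0894 × 1.0093 = 1.174519463
Real growth factor = 1.271318130 / 1.174519463 = 1.082415549
Annualized real rate = 1.082415549^(1/3) − 1 = 2.67499% → 2.67%.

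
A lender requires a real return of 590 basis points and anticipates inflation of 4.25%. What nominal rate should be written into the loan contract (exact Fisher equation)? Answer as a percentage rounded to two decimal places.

10.40%

(1 + i) = (1 + r)(1 + π) = 1.05900 × 1.04250 = 1.1040075
i = 1.1040075 − 1, so the required nominal rate is 10.40%.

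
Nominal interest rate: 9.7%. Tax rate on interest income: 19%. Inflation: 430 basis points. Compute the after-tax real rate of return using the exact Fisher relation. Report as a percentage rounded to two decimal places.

3.41%

After-tax nominal return = 9.7% × (1 − 0.19) = 7.8570%.
1 + r = 1.07857 / 1.04300 = 1.034104
After-tax real rate = 1.034104 − 1 → 3.41%.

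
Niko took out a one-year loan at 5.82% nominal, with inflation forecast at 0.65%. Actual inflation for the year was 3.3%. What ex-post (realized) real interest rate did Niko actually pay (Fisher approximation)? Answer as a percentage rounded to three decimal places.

Ex-post: 5.82% − 3.3% = 2.520%
So the realized real rate is 2.520%.

2.520%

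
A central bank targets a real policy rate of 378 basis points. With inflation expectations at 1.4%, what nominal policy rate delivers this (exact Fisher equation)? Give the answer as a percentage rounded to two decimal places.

(1 + i) = (1 + r)(1 + π) = 1.03780 × 1.01400 = 1.0523292
i = 1.0523292 − 1, so the required nominal rate is 5.23%.

5.23%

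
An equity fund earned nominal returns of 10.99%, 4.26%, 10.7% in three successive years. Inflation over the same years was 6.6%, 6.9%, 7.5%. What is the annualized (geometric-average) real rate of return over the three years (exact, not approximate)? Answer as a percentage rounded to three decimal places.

Nominal growth factor = 1.1099 × 1.0426 × 1.1070 = 1.28100019
Price-level growth factor = 1.0660 × 1.0690 × 1.0750 = 1.22502055
Real growth factor = 1.28100019 / 1.22502055 = 1.04569690
Annualized real rate = 1.04569690^(1/3) − 1 = 1.5006% → 1.501%.

1.501%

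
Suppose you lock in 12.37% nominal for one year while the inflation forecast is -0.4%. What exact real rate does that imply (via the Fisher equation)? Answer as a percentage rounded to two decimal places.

12.82%

By the Fisher equation, 1 + r = (1 + i)/(1 + π).
1 + r = 1.12370 / 0.99600 = 1.128213
r = 1.128213 − 1 = 12.8213%, i.e. 12.82%.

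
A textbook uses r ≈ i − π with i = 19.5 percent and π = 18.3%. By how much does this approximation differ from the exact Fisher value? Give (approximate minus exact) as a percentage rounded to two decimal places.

Approximate: r ≈ 19.500% − 18.300% = 1.2000%
Exact: (1 + 0.1950)/(1 + 0.1830) − 1 = 1.0144%
Error = 1.2000% − 1.0144% = 0.1856% → 0.19%.

0.19%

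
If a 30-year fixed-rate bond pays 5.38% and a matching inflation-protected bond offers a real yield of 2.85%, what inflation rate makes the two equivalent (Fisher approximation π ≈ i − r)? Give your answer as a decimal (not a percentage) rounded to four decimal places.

0.0253

π ≈ i − r = 5.38% − 2.85% → 0.0253.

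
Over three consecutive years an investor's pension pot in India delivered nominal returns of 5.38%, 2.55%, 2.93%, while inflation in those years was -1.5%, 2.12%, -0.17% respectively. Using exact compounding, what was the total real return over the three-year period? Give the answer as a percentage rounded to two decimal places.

Compound the nominal returns: 1.0538 × 1.0255 × 1.0293 = 1.112336.
Compound inflation: 0.9850 × 1.0212 × 0.9983 = 1.004172.
Deflate: 1.112336 / 1.004172 = 1.107714.
Total real return = 1.107714 − 1 → 10.77%.

10.77%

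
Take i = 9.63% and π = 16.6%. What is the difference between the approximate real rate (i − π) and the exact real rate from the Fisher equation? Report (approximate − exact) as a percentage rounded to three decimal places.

Approximate: r ≈ 9.630% − 16.600% = -6.9700%
Exact: (1 + 0.0963)/(1 + 0.1660) − 1 = -5.9777%
Error = -6.9700% − (-5.9777%) = -0.9923% → -0.992%.

-0.992%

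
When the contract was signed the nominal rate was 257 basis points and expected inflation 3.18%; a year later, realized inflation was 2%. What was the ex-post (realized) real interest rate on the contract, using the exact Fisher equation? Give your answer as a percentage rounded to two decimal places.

0.56%

Ex-post: (1 + 0.0257)/(1 + 0.0200) − 1 = 0.5588%
So the realized real rate is 0.56%.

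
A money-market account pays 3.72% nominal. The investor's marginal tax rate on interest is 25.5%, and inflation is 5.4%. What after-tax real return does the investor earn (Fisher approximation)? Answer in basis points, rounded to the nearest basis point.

After-tax nominal return = 3.72% × (1 − 0.255) = 2.7714%.
r ≈ 2.7714% − 5.4% → -263 basis points.

-263 basis points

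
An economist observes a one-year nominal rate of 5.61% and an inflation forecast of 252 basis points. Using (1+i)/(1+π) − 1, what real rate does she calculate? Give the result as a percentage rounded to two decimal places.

3.01%

1 + r = 1.05610 / 1.02520 = 1.030140
r = 1.030140 − 1 = 3.0140%, i.e. 3.01%.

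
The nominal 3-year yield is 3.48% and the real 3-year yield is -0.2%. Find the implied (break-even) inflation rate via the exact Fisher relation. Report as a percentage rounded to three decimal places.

(1 + π) = (1 + i)/(1 + r) = 1.03480 / 0.99800 = 1.036874
Break-even inflation = 1.036874 − 1 → 3.687%.

3.687%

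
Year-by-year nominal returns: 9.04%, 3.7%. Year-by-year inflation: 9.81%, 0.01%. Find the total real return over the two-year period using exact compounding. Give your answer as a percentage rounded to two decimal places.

2.96%

Compound the nominal returns: 1.0904 × 1.0370 = 1.130745.
Compound inflation: 1.0981 × 1.0001 = 1.098210.
Deflate: 1.130745 / 1.098210 = 1.029625.
Total real return = 1.029625 − 1 → 2.96%.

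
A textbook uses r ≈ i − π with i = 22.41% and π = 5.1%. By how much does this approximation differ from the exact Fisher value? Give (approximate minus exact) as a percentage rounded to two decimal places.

0.84%

Approximate: r ≈ 22.410% − 5.100% = 17.3100%
Exact: (1 + 0.2241)/(1 + 0.0510) − 1 = 16.4700%
Error = 17.3100% − 16.4700% = 0.8400% → 0.84%.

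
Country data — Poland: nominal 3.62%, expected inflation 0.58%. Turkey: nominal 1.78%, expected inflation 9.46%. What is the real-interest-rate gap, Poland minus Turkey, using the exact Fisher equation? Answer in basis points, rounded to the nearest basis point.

Poland: (1 + 0.0362)/(1 + 0.0058) − 1 = 3.0225%
Turkey: (1 + 0.0178)/(1 + 0.0946) − 1 = -7.0163%
Differential = 3.0225% − (-7.0163%) = 10.0387% → 1004 basis points.

1004 basis points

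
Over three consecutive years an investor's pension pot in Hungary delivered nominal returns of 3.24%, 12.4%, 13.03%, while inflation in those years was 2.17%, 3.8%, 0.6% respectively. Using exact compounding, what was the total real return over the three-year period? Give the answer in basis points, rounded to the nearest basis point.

Compound the nominal returns: 1.0324 × 1.1240 × 1.1303 = 1.311620.
Compound inflation: 1.0217 × 1.0380 × 1.0060 = 1.066888.
Deflate: 1.311620 / 1.066888 = 1.229389.
Total real return = 1.229389 − 1 → 2294 basis points.

2294 basis points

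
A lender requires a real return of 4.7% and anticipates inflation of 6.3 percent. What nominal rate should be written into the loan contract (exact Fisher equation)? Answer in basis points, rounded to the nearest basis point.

1130 basis points

(1 + i) = (1 + r)(1 + π) = 1.04700 × 1.06300 = 1.112961
i = 1.112961 − 1, so the required nominal rate is 1130 basis points.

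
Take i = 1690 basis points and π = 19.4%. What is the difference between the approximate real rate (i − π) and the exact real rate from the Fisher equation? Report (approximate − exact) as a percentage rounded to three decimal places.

Approximate: r ≈ 16.900% − 19.400% = -2.5000%
Exact: (1 + 0.1690)/(1 + 0.1940) − 1 = -2.0938%
Error = -2.5000% − (-2.0938%) = -0.4062% → -0.406%.

-0.406%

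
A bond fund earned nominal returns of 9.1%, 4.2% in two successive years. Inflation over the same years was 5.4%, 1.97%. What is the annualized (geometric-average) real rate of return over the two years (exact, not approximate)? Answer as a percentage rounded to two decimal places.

Compound the nominal returns: 1.0910 × 1.0420 = 1.13682200.
Compound inflation: 1.0540 × 1.0197 = 1.07476380.
Deflate: 1.13682200 / 1.07476380 = 1.05774125.
Annualized real rate = 1.05774125^(1/2) − 1 = 2.8465% → 2.85%.

2.85%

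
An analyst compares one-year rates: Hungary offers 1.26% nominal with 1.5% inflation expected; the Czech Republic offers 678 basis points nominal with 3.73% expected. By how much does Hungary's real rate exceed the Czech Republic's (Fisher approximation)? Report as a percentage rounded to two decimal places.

-3.29%

Hungary: 1.26% − 1.5% = -0.240%
The Czech Republic: 6.78% − 3.73% = 3.050%
Differential = -3.290% → -3.29%.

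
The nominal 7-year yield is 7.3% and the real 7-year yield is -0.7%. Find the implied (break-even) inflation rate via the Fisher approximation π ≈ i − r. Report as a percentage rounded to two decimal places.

8.00%

π ≈ i − r = 7.3% − (-0.7%) → 8.00%.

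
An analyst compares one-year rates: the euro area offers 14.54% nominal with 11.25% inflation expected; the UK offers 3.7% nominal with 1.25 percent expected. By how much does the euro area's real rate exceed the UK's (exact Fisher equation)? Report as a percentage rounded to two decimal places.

The euro area: (1 + 0.1454)/(1 + 0.1125) − 1 = 2.9573%
The UK: (1 + 0.0370)/(1 + 0.0125) − 1 = 2.4198%
Differential = 2.9573% − 2.4198% = 0.5376% → 0.54%.

0.54%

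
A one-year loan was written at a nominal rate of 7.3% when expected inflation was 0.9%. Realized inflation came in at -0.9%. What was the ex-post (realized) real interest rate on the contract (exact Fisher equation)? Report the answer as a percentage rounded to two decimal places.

8.27%

Ex-post: (1 + 0.0730)/(1 − 0.0090) − 1 = 8.2745%
So the realized real rate is 8.27%.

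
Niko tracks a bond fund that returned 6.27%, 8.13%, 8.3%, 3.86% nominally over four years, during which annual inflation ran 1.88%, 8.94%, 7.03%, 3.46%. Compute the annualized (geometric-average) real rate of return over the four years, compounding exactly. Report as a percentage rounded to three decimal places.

1.267%

Nominal growth factor = 1.0627 × 1.0813 × 1.0830 × 1.0386 = 1.29250925
Price-level growth factor = 1.0188 × 1.0894 × 1.0703 × 1.0346 = 1.22900686
Real growth factor = 1.29250925 / 1.22900686 = 1.05166968
Annualized real rate = 1.05166968^(1/4) − 1 = 1.2674% → 1.267%.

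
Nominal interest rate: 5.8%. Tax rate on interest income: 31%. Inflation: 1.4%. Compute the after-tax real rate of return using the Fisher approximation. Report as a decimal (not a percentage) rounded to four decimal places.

0.0260

After-tax nominal return = 5.8% × (1 − 0.31) = 4.0020%.
r ≈ 4.0020% − 1.4% → 0.0260.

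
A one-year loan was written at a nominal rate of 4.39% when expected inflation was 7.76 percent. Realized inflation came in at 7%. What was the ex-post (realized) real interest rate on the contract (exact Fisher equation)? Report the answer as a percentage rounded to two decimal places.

Ex-post: (1 + 0.0439)/(1 + 0.0700) − 1 = -2.4393%
So the realized real rate is -2.44%.

-2.44%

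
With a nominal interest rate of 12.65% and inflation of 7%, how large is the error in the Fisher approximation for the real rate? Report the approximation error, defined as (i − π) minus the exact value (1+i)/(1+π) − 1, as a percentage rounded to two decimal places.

Approximate: r ≈ 12.650% − 7.000% = 5.6500%
Exact: (1 + 0.1265)/(1 + 0.0700) − 1 = 5.2804%
Error = 5.6500% − 5.2804% = 0.3696% → 0.37%.

0.37%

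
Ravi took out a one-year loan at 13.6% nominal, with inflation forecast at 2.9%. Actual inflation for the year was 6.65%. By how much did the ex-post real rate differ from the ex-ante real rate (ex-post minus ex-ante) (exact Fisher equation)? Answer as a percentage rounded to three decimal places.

Ex-ante: (1 + 0.1360)/(1 + 0.0290) − 1 = 10.3984%
Ex-post: (1 + 0.1360)/(1 + 0.0665) − 1 = 6.5166%
Difference (ex-post − ex-ante) = -3.8818% → -3.882%.

-3.882%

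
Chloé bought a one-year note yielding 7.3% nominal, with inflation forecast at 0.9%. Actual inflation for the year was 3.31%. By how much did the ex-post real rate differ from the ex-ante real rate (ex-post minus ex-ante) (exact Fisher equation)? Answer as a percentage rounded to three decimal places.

-2.481%

Ex-ante: (1 + 0.0730)/(1 + 0.0090) − 1 = 6.3429%
Ex-post: (1 + 0.0730)/(1 + 0.0331) − 1 = 3.8622%
Difference (ex-post − ex-ante) = -2.4808% → -2.481%.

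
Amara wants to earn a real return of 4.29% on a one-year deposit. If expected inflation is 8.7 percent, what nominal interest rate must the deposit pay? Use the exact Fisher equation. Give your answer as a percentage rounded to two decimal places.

(1 + i) = (1 + r)(1 + π) = 1.04290 × 1.08700 = 1.1336323
i = 1.1336323 − 1, so the required nominal rate is 13.36%.

13.36%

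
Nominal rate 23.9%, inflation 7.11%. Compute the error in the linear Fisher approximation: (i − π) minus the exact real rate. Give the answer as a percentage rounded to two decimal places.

Approximate: r ≈ 23.900% − 7.110% = 16.7900%
Exact: (1 + 0.2390)/(1 + 0.0711) − 1 = 15.6755%
Error = 16.7900% − 15.6755% = 1.1145% → 1.11%.

1.11%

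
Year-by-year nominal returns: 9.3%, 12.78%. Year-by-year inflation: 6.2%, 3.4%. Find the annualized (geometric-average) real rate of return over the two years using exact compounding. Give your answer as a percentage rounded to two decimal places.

5.95%

Compound the nominal returns: 1.0930 × 1.1278 = 1.23268540.
Compound inflation: 1.0620 × 1.0340 = 1.09810800.
Deflate: 1.23268540 / 1.09810800 = 1.12255388.
Annualized real rate = 1.12255388^(1/2) − 1 = 5.9506% → 5.95%.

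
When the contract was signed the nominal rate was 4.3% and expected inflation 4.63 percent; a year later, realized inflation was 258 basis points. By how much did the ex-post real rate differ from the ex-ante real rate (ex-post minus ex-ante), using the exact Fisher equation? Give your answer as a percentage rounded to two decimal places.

Ex-ante: (1 + 0.0430)/(1 + 0.0463) − 1 = -0.3154%
Ex-post: (1 + 0.0430)/(1 + 0.0258) − 1 = 1.6767%
Difference (ex-post − ex-ante) = 1.9921% → 1.99%.

1.99%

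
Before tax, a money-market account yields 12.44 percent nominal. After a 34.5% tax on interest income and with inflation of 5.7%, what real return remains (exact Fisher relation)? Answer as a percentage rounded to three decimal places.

After-tax nominal return = 12.44% × (1 − 0.345) = 8.1482%.
1 + r = 1.081482 / 1.05700 = 1.023162
After-tax real rate = 1.023162 − 1 → 2.316%.

2.316%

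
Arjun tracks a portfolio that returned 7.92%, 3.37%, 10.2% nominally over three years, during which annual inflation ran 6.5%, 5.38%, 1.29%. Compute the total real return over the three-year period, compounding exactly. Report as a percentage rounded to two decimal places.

8.14%

Nominal growth factor = 1.0792 × 1.0337 × 1.1020 = 1.229357
Price-level growth factor = 1.0650 × 1.0538 × 1.0129 = 1.136775
Real growth factor = 1.229357 / 1.136775 = 1.081443
Total real return = 1.081443 − 1 → 8.14%.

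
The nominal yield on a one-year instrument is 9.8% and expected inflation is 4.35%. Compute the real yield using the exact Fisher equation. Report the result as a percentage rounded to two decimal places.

5.22%

By the Fisher identity, 1 + r = (1 + i)/(1 + π).
1 + r = 1.09800 / 1.04350 = 1.052228
r = 1.052228 − 1 = 5.2228%, i.e. 5.22%.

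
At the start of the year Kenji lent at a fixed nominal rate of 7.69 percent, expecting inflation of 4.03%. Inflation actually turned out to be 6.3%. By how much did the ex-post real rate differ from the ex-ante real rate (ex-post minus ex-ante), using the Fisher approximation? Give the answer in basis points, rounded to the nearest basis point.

-227 basis points

Ex-ante: 7.69% − 4.03% = 3.660%
Ex-post: 7.69% − 6.3% = 1.390%
Difference (ex-post − ex-ante) = -2.2700% → -227 basis points.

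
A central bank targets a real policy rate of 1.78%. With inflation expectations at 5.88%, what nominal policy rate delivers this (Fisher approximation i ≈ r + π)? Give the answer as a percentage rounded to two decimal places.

i ≈ r + π = 1.78% + 5.88% = 7.66%.

7.66%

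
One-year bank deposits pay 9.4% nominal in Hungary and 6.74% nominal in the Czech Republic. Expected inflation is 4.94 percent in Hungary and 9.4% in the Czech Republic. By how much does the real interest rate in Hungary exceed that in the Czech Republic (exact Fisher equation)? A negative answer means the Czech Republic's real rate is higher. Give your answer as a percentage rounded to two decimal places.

Hungary: (1 + 0.0940)/(1 + 0.0494) − 1 = 4.2500%
The Czech Republic: (1 + 0.0674)/(1 + 0.0940) − 1 = -2.4314%
Differential = 4.2500% − (-2.4314%) = 6.6815% → 6.68%.

6.68%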